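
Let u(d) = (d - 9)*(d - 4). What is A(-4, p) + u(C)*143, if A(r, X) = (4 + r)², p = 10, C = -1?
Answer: 7150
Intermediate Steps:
u(d) = (-9 + d)*(-4 + d)
A(-4, p) + u(C)*143 = (4 - 4)² + (36 + (-1)² - 13*(-1))*143 = 0² + (36 + 1 + 13)*143 = 0 + 50*143 = 0 + 7150 = 7150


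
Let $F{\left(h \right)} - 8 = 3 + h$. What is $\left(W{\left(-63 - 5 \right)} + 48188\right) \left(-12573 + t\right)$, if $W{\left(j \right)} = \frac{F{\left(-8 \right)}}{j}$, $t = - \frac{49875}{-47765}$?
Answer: $- \frac{196770525380607}{324802} \approx -6.0582 \cdot 10^{8}$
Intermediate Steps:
$t = \frac{9975}{9553}$ ($t = \left(-49875\right) \left(- \frac{1}{47765}\right) = \frac{9975}{9553} \approx 1.0442$)
$F{\left(h \right)} = 11 + h$ ($F{\left(h \right)} = 8 + \left(3 + h\right) = 11 + h$)
$W{\left(j \right)} = \frac{3}{j}$ ($W{\left(j \right)} = \frac{11 - 8}{j} = \frac{3}{j}$)
$\left(W{\left(-63 - 5 \right)} + 48188\right) \left(-12573 + t\right) = \left(\frac{3}{-63 - 5} + 48188\right) \left(-12573 + \frac{9975}{9553}\right) = \left(\frac{3}{-68} + 48188\right) \left(- \frac{120099894}{9553}\right) = \left(3 \left(- \frac{1}{68}\right) + 48188\right) \left(- \frac{120099894}{9553}\right) = \left(- \frac{3}{68} + 48188\right) \left(- \frac{120099894}{9553}\right) = \frac{3276781}{68} \left(- \frac{120099894}{9553}\right) = - \frac{196770525380607}{324802}$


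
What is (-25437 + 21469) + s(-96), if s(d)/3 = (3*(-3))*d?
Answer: -1376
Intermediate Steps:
s(d) = -27*d (s(d) = 3*((3*(-3))*d) = 3*(-9*d) = -27*d)
(-25437 + 21469) + s(-96) = (-25437 + 21469) - 27*(-96) = -3968 + 2592 = -1376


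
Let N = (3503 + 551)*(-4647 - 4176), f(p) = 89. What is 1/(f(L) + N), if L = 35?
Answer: -1/35768353 ≈ -2.7958e-8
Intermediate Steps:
N = -35768442 (N = 4054*(-8823) = -35768442)
1/(f(L) + N) = 1/(89 - 35768442) = 1/(-35768353) = -1/35768353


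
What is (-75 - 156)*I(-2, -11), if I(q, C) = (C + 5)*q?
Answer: -2772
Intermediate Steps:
I(q, C) = q*(5 + C) (I(q, C) = (5 + C)*q = q*(5 + C))
(-75 - 156)*I(-2, -11) = (-75 - 156)*(-2*(5 - 11)) = -(-462)*(-6) = -231*12 = -2772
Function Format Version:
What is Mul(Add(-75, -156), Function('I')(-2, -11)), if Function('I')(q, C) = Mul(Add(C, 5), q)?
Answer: -2772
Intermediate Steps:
Function('I')(q, C) = Mul(q, Add(5, C)) (Function('I')(q, C) = Mul(Add(5, C), q) = Mul(q, Add(5, C)))
Mul(Add(-75, -156), Function('I')(-2, -11)) = Mul(Add(-75, -156), Mul(-2, Add(5, -11))) = Mul(-231, Mul(-2, -6)) = Mul(-231, 12) = -2772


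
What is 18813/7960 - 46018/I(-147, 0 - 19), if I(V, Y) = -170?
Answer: 36950149/135320 ≈ 273.06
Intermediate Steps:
18813/7960 - 46018/I(-147, 0 - 19) = 18813/7960 - 46018/(-170) = 18813*(1/7960) - 46018*(-1/170) = 18813/7960 + 23009/85 = 36950149/135320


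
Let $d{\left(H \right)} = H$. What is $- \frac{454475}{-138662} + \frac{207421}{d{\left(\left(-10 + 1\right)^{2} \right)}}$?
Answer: $\frac{28798223177}{11231622} \approx 2564.0$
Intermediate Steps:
$- \frac{454475}{-138662} + \frac{207421}{d{\left(\left(-10 + 1\right)^{2} \right)}} = - \frac{454475}{-138662} + \frac{207421}{\left(-10 + 1\right)^{2}} = \left(-454475\right) \left(- \frac{1}{138662}\right) + \frac{207421}{\left(-9\right)^{2}} = \frac{454475}{138662} + \frac{207421}{81} = \frac{28798223177}{11231622}$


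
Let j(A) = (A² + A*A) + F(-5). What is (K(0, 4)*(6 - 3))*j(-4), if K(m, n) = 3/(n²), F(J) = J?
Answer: 243/16 ≈ 15.188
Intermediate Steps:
K(m, n) = 3/n²
j(A) = -5 + 2*A² (j(A) = (A² + A*A) - 5 = (A² + A²) - 5 = 2*A² - 5 = -5 + 2*A²)
(K(0, 4)*(6 - 3))*j(-4) = ((3/4²)*(6 - 3))*(-5 + 2*(-4)²) = ((3*(1/16))*3)*(-5 + 2*16) = ((3/16)*3)*(-5 + 32) = (9/16)*27 = 243/16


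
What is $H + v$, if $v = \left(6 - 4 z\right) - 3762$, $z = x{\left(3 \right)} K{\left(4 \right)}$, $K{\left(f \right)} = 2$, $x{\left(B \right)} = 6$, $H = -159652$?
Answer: $-163456$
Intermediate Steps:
$z = 12$ ($z = 6 \cdot 2 = 12$)
$v = -3804$ ($v = \left(6 - 48\right) - 3762 = -42 - 3762 = -3804$)
$H + v = -159652 - 3804 = -163456$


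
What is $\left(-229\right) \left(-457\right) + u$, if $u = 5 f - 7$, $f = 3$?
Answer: $104661$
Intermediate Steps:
$u = 8$ ($u = 5 \cdot 3 - 7 = 15 - 7 = 8$)
$\left(-229\right) \left(-457\right) + u = \left(-229\right) \left(-457\right) + 8 = 104653 + 8 = 104661$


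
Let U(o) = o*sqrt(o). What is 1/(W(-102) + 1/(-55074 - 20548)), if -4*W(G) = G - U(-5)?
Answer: 116661151936/3010599624705 + 5718686884*I*sqrt(5)/3010599624705 ≈ 0.03875 + 0.0042474*I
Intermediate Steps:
U(o) = o**(3/2)
W(G) = -G/4 - 5*I*sqrt(5)/4 (W(G) = -(G - (-5)**(3/2))/4 = -(G - (-5)*I*sqrt(5))/4 = -(G + 5*I*sqrt(5))/4 = -G/4 - 5*I*sqrt(5)/4)
1/(W(-102) + 1/(-55074 - 20548)) = 1/((-1/4*(-102) - 5*I*sqrt(5)/4) + 1/(-55074 - 20548)) = 1/((51/2 - 5*I*sqrt(5)/4) + 1/(-75622)) = 1/((51/2 - 5*I*sqrt(5)/4) - 1/75622) = 1/(964180/37811 - 5*I*sqrt(5)/4)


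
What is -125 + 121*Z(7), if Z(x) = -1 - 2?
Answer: -488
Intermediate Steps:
Z(x) = -3
-125 + 121*Z(7) = -125 + 121*(-3) = -125 - 363 = -488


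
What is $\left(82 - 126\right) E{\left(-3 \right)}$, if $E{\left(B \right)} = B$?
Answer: $132$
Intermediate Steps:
$\left(82 - 126\right) E{\left(-3 \right)} = \left(82 - 126\right) \left(-3\right) = \left(-44\right) \left(-3\right) = 132$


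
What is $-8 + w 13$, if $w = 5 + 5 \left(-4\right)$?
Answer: $-203$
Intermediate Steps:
$w = -15$ ($w = 5 - 20 = -15$)
$-8 + w 13 = -8 - 195 = -203$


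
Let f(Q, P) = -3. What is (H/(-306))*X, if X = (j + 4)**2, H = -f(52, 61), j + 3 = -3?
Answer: -2/51 ≈ -0.039216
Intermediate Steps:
j = -6 (j = -3 - 3 = -6)
H = 3 (H = -1*(-3) = 3)
X = 4 (X = (-6 + 4)**2 = (-2)**2 = 4)
(H/(-306))*X = (3/(-306))*4 = (3*(-1/306))*4 = -1/102*4 = -2/51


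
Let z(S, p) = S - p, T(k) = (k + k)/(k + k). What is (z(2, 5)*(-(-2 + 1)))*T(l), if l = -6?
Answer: -3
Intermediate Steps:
T(k) = 1 (T(k) = (2*k)/((2*k)) = (2*k)*(1/(2*k)) = 1)
(z(2, 5)*(-(-2 + 1)))*T(l) = ((2 - 1*5)*(-(-2 + 1)))*1 = ((2 - 5)*(-1*(-1)))*1 = -3*1*1 = -3*1 = -3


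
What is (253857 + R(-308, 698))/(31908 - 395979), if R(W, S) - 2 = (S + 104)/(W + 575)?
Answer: -67781155/97206957 ≈ -0.69729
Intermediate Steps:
R(W, S) = 2 + (104 + S)/(575 + W) (R(W, S) = 2 + (S + 104)/(W + 575) = 2 + (104 + S)/(575 + W))
(253857 + R(-308, 698))/(31908 - 395979) = (253857 + (1254 + 698 + 2*(-308))/(575 - 308))/(31908 - 395979) = (253857 + (1254 + 698 - 616)/267)/(-364071) = (253857 + (1/267)*1336)*(-1/364071) = (253857 + 1336/267)*(-1/364071) = (67781155/267)*(-1/364071) = -67781155/97206957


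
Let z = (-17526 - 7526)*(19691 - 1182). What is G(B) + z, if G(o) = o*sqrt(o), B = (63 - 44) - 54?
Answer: -463687468 - 35*I*sqrt(35) ≈ -4.6369e+8 - 207.06*I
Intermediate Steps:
z = -463687468 (z = -25052*18509 = -463687468)
B = -35 (B = 19 - 54 = -35)
G(o) = o**(3/2)
G(B) + z = (-35)**(3/2) - 463687468 = -35*I*sqrt(35) - 463687468 = -463687468 - 35*I*sqrt(35)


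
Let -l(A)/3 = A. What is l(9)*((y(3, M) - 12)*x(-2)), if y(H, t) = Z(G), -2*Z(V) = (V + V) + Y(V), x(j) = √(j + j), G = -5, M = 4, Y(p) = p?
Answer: 243*I ≈ 243.0*I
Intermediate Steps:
l(A) = -3*A
x(j) = √2*√j (x(j) = √(2*j) = √2*√j)
Z(V) = -3*V/2 (Z(V) = -((V + V) + V)/2 = -(2*V + V)/2 = -3*V/2)
y(H, t) = 15/2 (y(H, t) = -3/2*(-5) = 15/2)
l(9)*((y(3, M) - 12)*x(-2)) = (-3*9)*((15/2 - 12)*(√2*√(-2))) = -(-243)*√2*(I*√2)/2 = -(-243)*2*I/2 = -(-243)*I = 243*I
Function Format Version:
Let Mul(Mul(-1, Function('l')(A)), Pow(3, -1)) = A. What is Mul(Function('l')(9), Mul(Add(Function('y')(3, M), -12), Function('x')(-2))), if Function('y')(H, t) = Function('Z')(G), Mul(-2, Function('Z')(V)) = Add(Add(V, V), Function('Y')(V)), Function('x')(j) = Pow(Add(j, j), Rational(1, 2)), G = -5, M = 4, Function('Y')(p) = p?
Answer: Mul(243, I) ≈ Mul(243.00, I)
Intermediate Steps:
Function('l')(A) = Mul(-3, A)
Function('x')(j) = Mul(Pow(2, Rational(1, 2)), Pow(j, Rational(1, 2))) (Function('x')(j) = Pow(Mul(2, j), Rational(1, 2)) = Mul(Pow(2, Rational(1, 2)), Pow(j, Rational(1, 2))))
Function('Z')(V) = Mul(Rational(-3, 2), V) (Function('Z')(V) = Mul(Rational(-1, 2), Add(Add(V, V), V)) = Mul(Rational(-1, 2), Add(Mul(2, V), V)) = Mul(Rational(-1, 2), Mul(3, V)) = Mul(Rational(-3, 2), V))
Function('y')(H, t) = Rational(15, 2) (Function('y')(H, t) = Mul(Rational(-3, 2), -5) = Rational(15, 2))
Mul(Function('l')(9), Mul(Add(Function('y')(3, M), -12), Function('x')(-2))) = Mul(Mul(-3, 9), Mul(Add(Rational(15, 2), -12), Mul(Pow(2, Rational(1, 2)), Pow(-2, Rational(1, 2))))) = Mul(-27, Mul(Rational(-9, 2), Mul(Pow(2, Rational(1, 2)), Mul(I, Pow(2, Rational(1, 2)))))) = Mul(-27, Mul(Rational(-9, 2), Mul(2, I))) = Mul(-27, Mul(-9, I)) = Mul(243, I)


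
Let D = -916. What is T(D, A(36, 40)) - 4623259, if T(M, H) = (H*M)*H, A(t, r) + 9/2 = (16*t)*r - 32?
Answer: -484716110480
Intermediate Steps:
A(t, r) = -73/2 + 16*r*t (A(t, r) = -9/2 + ((16*t)*r - 32) = -9/2 + (16*r*t - 32) = -9/2 + (-32 + 16*r*t) = -73/2 + 16*r*t)
T(M, H) = M*H²
T(D, A(36, 40)) - 4623259 = -916*(-73/2 + 16*40*36)² - 4623259 = -916*(-73/2 + 23040)² - 4623259 = -916*(46007/2)² - 4623259 = -916*2116644049/4 - 4623259 = -484711487221 - 4623259 = -484716110480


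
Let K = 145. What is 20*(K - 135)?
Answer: 200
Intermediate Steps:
20*(K - 135) = 20*(145 - 135) = 20*10 = 200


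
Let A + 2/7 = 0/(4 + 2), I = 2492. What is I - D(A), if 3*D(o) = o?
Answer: 52334/21 ≈ 2492.1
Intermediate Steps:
A = -2/7 (A = -2/7 + 0/(4 + 2) = -2/7 + 0/6 = -2/7 + (⅙)*0 = -2/7 + 0 = -2/7 ≈ -0.28571)
D(o) = o/3
I - D(A) = 2492 - (-2)/(3*7) = 2492 - 1*(-2/21) = 2492 + 2/21 = 52334/21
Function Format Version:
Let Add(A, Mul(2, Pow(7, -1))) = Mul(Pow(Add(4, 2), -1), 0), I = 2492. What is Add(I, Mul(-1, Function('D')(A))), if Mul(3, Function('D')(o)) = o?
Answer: Rational(52334, 21) ≈ 2492.1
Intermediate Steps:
A = Rational(-2, 7) (A = Add(Rational(-2, 7), Mul(Pow(Add(4, 2), -1), 0)) = Add(Rational(-2, 7), Mul(Pow(6, -1), 0)) = Add(Rational(-2, 7), Mul(Rational(1, 6), 0)) = Add(Rational(-2, 7), 0) = Rational(-2, 7) ≈ -0.28571)
Function('D')(o) = Mul(Rational(1, 3), o)
Add(I, Mul(-1, Function('D')(A))) = Add(2492, Mul(-1, Mul(Rational(1, 3), Rational(-2, 7)))) = Add(2492, Mul(-1, Rational(-2, 21))) = Add(2492, Rational(2, 21)) = Rational(52334, 21)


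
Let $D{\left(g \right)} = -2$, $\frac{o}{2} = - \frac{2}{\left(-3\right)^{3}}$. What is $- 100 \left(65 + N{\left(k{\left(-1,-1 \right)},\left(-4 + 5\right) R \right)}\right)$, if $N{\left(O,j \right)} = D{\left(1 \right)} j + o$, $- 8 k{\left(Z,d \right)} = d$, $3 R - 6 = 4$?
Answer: $- \frac{157900}{27} \approx -5848.1$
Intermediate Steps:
$R = \frac{10}{3}$ ($R = 2 + \frac{1}{3} \cdot 4 = 2 + \frac{4}{3} = \frac{10}{3} \approx 3.3333$)
$k{\left(Z,d \right)} = - \frac{d}{8}$
$o = \frac{4}{27}$ ($o = 2 \left(- \frac{2}{\left(-3\right)^{3}}\right) = 2 \left(- \frac{2}{-27}\right) = 2 \left(\left(-2\right) \left(- \frac{1}{27}\right)\right) = 2 \cdot \frac{2}{27} = \frac{4}{27} \approx 0.14815$)
$N{\left(O,j \right)} = \frac{4}{27} - 2 j$ ($N{\left(O,j \right)} = - 2 j + \frac{4}{27} = \frac{4}{27} - 2 j$)
$- 100 \left(65 + N{\left(k{\left(-1,-1 \right)},\left(-4 + 5\right) R \right)}\right) = - 100 \left(65 + \left(\frac{4}{27} - 2 \left(-4 + 5\right) \frac{10}{3}\right)\right) = - 100 \left(65 + \left(\frac{4}{27} - 2 \cdot 1 \cdot \frac{10}{3}\right)\right) = - 100 \left(65 + \left(\frac{4}{27} - \frac{20}{3}\right)\right) = - 100 \left(65 - \frac{176}{27}\right) = \left(-100\right) \frac{1579}{27} = - \frac{157900}{27}$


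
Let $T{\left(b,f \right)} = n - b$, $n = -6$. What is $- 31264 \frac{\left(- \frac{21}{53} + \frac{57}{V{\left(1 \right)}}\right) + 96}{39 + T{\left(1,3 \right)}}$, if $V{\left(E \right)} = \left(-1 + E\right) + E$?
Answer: $- \frac{7901976}{53} \approx -1.4909 \cdot 10^{5}$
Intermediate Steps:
$T{\left(b,f \right)} = -6 - b$
$V{\left(E \right)} = -1 + 2 E$
$- 31264 \frac{\left(- \frac{21}{53} + \frac{57}{V{\left(1 \right)}}\right) + 96}{39 + T{\left(1,3 \right)}} = - 31264 \frac{\left(- \frac{21}{53} + \frac{57}{-1 + 2 \cdot 1}\right) + 96}{39 - 7} = - 31264 \frac{\left(\left(-21\right) \frac{1}{53} + \frac{57}{-1 + 2}\right) + 96}{39 - 7} = - 31264 \frac{\left(- \frac{21}{53} + \frac{57}{1}\right) + 96}{39 - 7} = - 31264 \frac{\left(- \frac{21}{53} + 57 \cdot 1\right) + 96}{32} = - 31264 \left(\left(- \frac{21}{53} + 57\right) + 96\right) \frac{1}{32} = - 31264 \left(\frac{3000}{53} + 96\right) \frac{1}{32} = - 31264 \cdot \frac{8088}{53} \cdot \frac{1}{32} = \left(-31264\right) \frac{1011}{212} = - \frac{7901976}{53}$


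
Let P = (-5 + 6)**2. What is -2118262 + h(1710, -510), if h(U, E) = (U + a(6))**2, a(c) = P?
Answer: 809259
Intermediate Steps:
P = 1 (P = 1**2 = 1)
a(c) = 1
h(U, E) = (1 + U)**2 (h(U, E) = (U + 1)**2 = (1 + U)**2)
-2118262 + h(1710, -510) = -2118262 + (1 + 1710)**2 = -2118262 + 1711**2 = -2118262 + 2927521 = 809259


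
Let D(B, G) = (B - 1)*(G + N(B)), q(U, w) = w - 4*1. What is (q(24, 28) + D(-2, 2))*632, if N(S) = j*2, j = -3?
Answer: 22752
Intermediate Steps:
N(S) = -6 (N(S) = -3*2 = -6)
q(U, w) = -4 + w (q(U, w) = w - 4 = -4 + w)
D(B, G) = (-1 + B)*(-6 + G) (D(B, G) = (B - 1)*(G - 6) = (-1 + B)*(-6 + G))
(q(24, 28) + D(-2, 2))*632 = ((-4 + 28) + (6 - 1*2 - 6*(-2) - 2*2))*632 = (24 + (6 - 2 + 12 - 4))*632 = (24 + 12)*632 = 36*632 = 22752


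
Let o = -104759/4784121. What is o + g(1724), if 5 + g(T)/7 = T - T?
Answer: -167548994/4784121 ≈ -35.022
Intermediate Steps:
g(T) = -35 (g(T) = -35 + 7*(T - T) = -35 + 7*0 = -35 + 0 = -35)
o = -104759/4784121 (o = -104759*1/4784121 = -104759/4784121 ≈ -0.021897)
o + g(1724) = -104759/4784121 - 35 = -167548994/4784121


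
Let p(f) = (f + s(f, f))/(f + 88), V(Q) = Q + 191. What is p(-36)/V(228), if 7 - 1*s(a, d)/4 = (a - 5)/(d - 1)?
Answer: -115/201539 ≈ -0.00057061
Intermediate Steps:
V(Q) = 191 + Q
s(a, d) = 28 - 4*(-5 + a)/(-1 + d) (s(a, d) = 28 - 4*(a - 5)/(d - 1) = 28 - 4*(-5 + a)/(-1 + d))
p(f) = (f + 4*(-2 + 6*f)/(-1 + f))/(88 + f) (p(f) = (f + 4*(-2 - f + 7*f)/(-1 + f))/(f + 88) = (f + 4*(-2 + 6*f)/(-1 + f))/(88 + f))
p(-36)/V(228) = ((-8 + 24*(-36) - 36*(-1 - 36))/((-1 - 36)*(88 - 36)))/(191 + 228) = ((-8 - 864 - 36*(-37))/(-37*52))/419 = -1/37*1/52*(-8 - 864 + 1332)*(1/419) = -1/37*1/52*460*(1/419) = -115/481*1/419 = -115/201539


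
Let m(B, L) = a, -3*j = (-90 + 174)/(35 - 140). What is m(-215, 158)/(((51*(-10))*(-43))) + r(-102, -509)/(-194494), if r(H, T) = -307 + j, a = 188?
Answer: 21645767/2132626710 ≈ 0.010150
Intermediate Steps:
j = 4/15 (j = -(-90 + 174)/(3*(35 - 140)) = -28/(-105) = -28*(-1)/105 = -⅓*(-⅘) = 4/15 ≈ 0.26667)
r(H, T) = -4601/15 (r(H, T) = -307 + 4/15 = -4601/15)
m(B, L) = 188
m(-215, 158)/(((51*(-10))*(-43))) + r(-102, -509)/(-194494) = 188/(((51*(-10))*(-43))) - 4601/15/(-194494) = 188/((-510*(-43))) - 4601/15*(-1/194494) = 188/21930 + 4601/2917410 = 188*(1/21930) + 4601/2917410 = 94/10965 + 4601/2917410 = 21645767/2132626710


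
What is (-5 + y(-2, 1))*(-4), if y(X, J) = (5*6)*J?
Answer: -100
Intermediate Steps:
y(X, J) = 30*J
(-5 + y(-2, 1))*(-4) = (-5 + 30*1)*(-4) = (-5 + 30)*(-4) = 25*(-4) = -100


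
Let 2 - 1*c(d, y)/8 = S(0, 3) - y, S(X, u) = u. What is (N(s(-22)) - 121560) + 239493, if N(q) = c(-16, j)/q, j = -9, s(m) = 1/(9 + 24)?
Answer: 115293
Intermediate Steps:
s(m) = 1/33
c(d, y) = -8 + 8*y (c(d, y) = 16 - 8*(3 - y) = 16 + (-24 + 8*y) = -8 + 8*y)
N(q) = -80/q (N(q) = (-8 + 8*(-9))/q = (-8 - 72)/q = -80/q)
(N(s(-22)) - 121560) + 239493 = (-80/1/33 - 121560) + 239493 = (-80*33 - 121560) + 239493 = (-2640 - 121560) + 239493 = -124200 + 239493 = 115293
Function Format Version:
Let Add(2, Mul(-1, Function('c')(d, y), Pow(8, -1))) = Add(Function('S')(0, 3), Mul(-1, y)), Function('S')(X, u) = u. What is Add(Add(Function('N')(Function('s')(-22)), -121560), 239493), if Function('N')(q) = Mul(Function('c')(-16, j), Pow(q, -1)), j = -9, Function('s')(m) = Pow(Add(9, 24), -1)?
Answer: 115293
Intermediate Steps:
Function('s')(m) = Rational(1, 33) (Function('s')(m) = Pow(33, -1) = Rational(1, 33))
Function('c')(d, y) = Add(-8, Mul(8, y)) (Function('c')(d, y) = Add(16, Mul(-8, Add(3, Mul(-1, y)))) = Add(16, Add(-24, Mul(8, y))) = Add(-8, Mul(8, y)))
Function('N')(q) = Mul(-80, Pow(q, -1)) (Function('N')(q) = Mul(Add(-8, Mul(8, -9)), Pow(q, -1)) = Mul(Add(-8, -72), Pow(q, -1)) = Mul(-80, Pow(q, -1)))
Add(Add(Function('N')(Function('s')(-22)), -121560), 239493) = Add(Add(Mul(-80, Pow(Rational(1, 33), -1)), -121560), 239493) = Add(Add(Mul(-80, 33), -121560), 239493) = Add(Add(-2640, -121560), 239493) = Add(-124200, 239493) = 115293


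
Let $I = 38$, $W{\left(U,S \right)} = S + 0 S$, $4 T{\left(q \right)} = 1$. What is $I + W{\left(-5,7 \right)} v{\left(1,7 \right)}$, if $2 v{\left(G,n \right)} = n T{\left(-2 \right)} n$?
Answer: $\frac{647}{8} \approx 80.875$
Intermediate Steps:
$T{\left(q \right)} = \frac{1}{4}$ ($T{\left(q \right)} = \frac{1}{4} \cdot 1 = \frac{1}{4}$)
$W{\left(U,S \right)} = S$ ($W{\left(U,S \right)} = S + 0 = S$)
$v{\left(G,n \right)} = \frac{n^{2}}{8}$ ($v{\left(G,n \right)} = \frac{n \frac{1}{4} n}{2} = \frac{\frac{n}{4} n}{2} = \frac{\frac{1}{4} n^{2}}{2} = \frac{n^{2}}{8}$)
$I + W{\left(-5,7 \right)} v{\left(1,7 \right)} = 38 + 7 \frac{7^{2}}{8} = 38 + 7 \cdot \frac{1}{8} \cdot 49 = 38 + 7 \cdot \frac{49}{8} = 38 + \frac{343}{8} = \frac{647}{8}$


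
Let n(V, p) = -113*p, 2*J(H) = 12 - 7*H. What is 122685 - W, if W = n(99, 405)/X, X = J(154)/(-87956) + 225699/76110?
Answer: 457805704576515/3315357979 ≈ 1.3809e+5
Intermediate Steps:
J(H) = 6 - 7*H/2 (J(H) = (12 - 7*H)/2 = 6 - 7*H/2)
X = 3315357979/1115721860 (X = (6 - 7/2*154)/(-87956) + 225699/76110 = (6 - 539)*(-1/87956) + 225699*(1/76110) = -533*(-1/87956) + 75233/25370 = 533/87956 + 75233/25370 = 3315357979/1115721860 ≈ 2.9715)
W = -51061010922900/3315357979 (W = (-113*405)/(3315357979/1115721860) = -45765*1115721860/3315357979 = -51061010922900/3315357979 ≈ -15401.)
122685 - W = 122685 - 1*(-51061010922900/3315357979) = 122685 + 51061010922900/3315357979 = 457805704576515/3315357979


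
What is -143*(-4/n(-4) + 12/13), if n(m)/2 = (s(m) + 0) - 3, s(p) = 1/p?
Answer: -220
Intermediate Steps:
n(m) = -6 + 2/m (n(m) = 2*((1/m + 0) - 3) = 2*(1/m - 3) = 2*(-3 + 1/m) = -6 + 2/m)
-143*(-4/n(-4) + 12/13) = -143*(-4/(-6 + 2/(-4)) + 12/13) = -143*(-4/(-6 + 2*(-1/4)) + 12*(1/13)) = -143*(-4/(-6 - 1/2) + 12/13) = -143*(-4/(-13/2) + 12/13) = -143*(-4*(-2/13) + 12/13) = -143*(8/13 + 12/13) = -143*20/13 = -220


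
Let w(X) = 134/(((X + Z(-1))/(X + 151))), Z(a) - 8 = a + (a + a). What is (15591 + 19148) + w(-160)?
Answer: 5385751/155 ≈ 34747.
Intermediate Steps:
Z(a) = 8 + 3*a (Z(a) = 8 + (a + (a + a)) = 8 + (a + 2*a) = 8 + 3*a)
w(X) = 134*(151 + X)/(5 + X) (w(X) = 134/(((X + (8 + 3*(-1)))/(X + 151))) = 134/(((X + (8 - 3))/(151 + X))) = 134/(((X + 5)/(151 + X))) = 134/(((5 + X)/(151 + X))) = 134*((151 + X)/(5 + X)) = 134*(151 + X)/(5 + X))
(15591 + 19148) + w(-160) = (15591 + 19148) + 134*(151 - 160)/(5 - 160) = 34739 + 134*(-9)/(-155) = 34739 + 134*(-1/155)*(-9) = 34739 + 1206/155 = 5385751/155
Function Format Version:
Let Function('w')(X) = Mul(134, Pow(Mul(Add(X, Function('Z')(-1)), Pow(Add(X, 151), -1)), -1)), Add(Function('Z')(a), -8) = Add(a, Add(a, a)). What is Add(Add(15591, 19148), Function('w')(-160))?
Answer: Rational(5385751, 155) ≈ 34747.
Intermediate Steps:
Function('Z')(a) = Add(8, Mul(3, a)) (Function('Z')(a) = Add(8, Add(a, Add(a, a))) = Add(8, Add(a, Mul(2, a))) = Add(8, Mul(3, a)))
Function('w')(X) = Mul(134, Pow(Add(5, X), -1), Add(151, X)) (Function('w')(X) = Mul(134, Pow(Mul(Add(X, Add(8, Mul(3, -1))), Pow(Add(X, 151), -1)), -1)) = Mul(134, Pow(Mul(Add(X, Add(8, -3)), Pow(Add(151, X), -1)), -1)) = Mul(134, Pow(Mul(Add(X, 5), Pow(Add(151, X), -1)), -1)) = Mul(134, Pow(Mul(Add(5, X), Pow(Add(151, X), -1)), -1)) = Mul(134, Pow(Mul(Pow(Add(151, X), -1), Add(5, X)), -1)) = Mul(134, Mul(Pow(Add(5, X), -1), Add(151, X))) = Mul(134, Pow(Add(5, X), -1), Add(151, X)))
Add(Add(15591, 19148), Function('w')(-160)) = Add(Add(15591, 19148), Mul(134, Pow(Add(5, -160), -1), Add(151, -160))) = Add(34739, Mul(134, Pow(-155, -1), -9)) = Add(34739, Mul(134, Rational(-1, 155), -9)) = Add(34739, Rational(1206, 155)) = Rational(5385751, 155)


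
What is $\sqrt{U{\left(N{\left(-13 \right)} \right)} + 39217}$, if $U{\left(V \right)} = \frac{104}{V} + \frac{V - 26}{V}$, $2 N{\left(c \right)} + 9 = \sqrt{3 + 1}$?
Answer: $\frac{\sqrt{1920590}}{7} \approx 197.98$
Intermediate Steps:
$N{\left(c \right)} = - \frac{7}{2}$ ($N{\left(c \right)} = - \frac{9}{2} + \frac{\sqrt{3 + 1}}{2} = - \frac{9}{2} + \frac{\sqrt{4}}{2} = - \frac{9}{2} + \frac{1}{2} \cdot 2 = - \frac{9}{2} + 1 = - \frac{7}{2}$)
$U{\left(V \right)} = \frac{104}{V} + \frac{-26 + V}{V}$ ($U{\left(V \right)} = \frac{104}{V} + \frac{V - 26}{V} = \frac{104}{V} + \frac{-26 + V}{V}$)
$\sqrt{U{\left(N{\left(-13 \right)} \right)} + 39217} = \sqrt{\frac{78 - \frac{7}{2}}{- \frac{7}{2}} + 39217} = \sqrt{\left(- \frac{2}{7}\right) \frac{149}{2} + 39217} = \sqrt{- \frac{149}{7} + 39217} = \sqrt{\frac{274370}{7}} = \frac{\sqrt{1920590}}{7}$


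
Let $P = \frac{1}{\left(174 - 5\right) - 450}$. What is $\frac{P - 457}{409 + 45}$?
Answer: $- \frac{64209}{63787} \approx -1.0066$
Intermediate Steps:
$P = - \frac{1}{281}$ ($P = \frac{1}{169 - 450} = \frac{1}{-281} = - \frac{1}{281} \approx -0.0035587$)
$\frac{P - 457}{409 + 45} = \frac{- \frac{1}{281} - 457}{409 + 45} = - \frac{128418}{281 \cdot 454} = \left(- \frac{128418}{281}\right) \frac{1}{454} = - \frac{64209}{63787}$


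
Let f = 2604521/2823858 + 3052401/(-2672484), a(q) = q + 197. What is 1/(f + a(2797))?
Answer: 1257785887212/3765534445265579 ≈ 0.00033403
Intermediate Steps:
a(q) = 197 + q
f = -276501047149/1257785887212 (f = 2604521*(1/2823858) + 3052401*(-1/2672484) = 2604521/2823858 - 1017467/890828 = -276501047149/1257785887212 ≈ -0.21983)
1/(f + a(2797)) = 1/(-276501047149/1257785887212 + (197 + 2797)) = 1/(-276501047149/1257785887212 + 2994) = 1/(3765534445265579/1257785887212) = 1257785887212/3765534445265579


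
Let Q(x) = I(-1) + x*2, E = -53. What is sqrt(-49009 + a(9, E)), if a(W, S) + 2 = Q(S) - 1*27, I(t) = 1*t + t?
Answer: I*sqrt(49146) ≈ 221.69*I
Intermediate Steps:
I(t) = 2*t (I(t) = t + t = 2*t)
Q(x) = -2 + 2*x (Q(x) = 2*(-1) + x*2 = -2 + 2*x)
a(W, S) = -31 + 2*S (a(W, S) = -2 + ((-2 + 2*S) - 1*27) = -2 + ((-2 + 2*S) - 27) = -2 + (-29 + 2*S) = -31 + 2*S)
sqrt(-49009 + a(9, E)) = sqrt(-49009 + (-31 + 2*(-53))) = sqrt(-49009 + (-31 - 106)) = sqrt(-49009 - 137) = sqrt(-49146) = I*sqrt(49146)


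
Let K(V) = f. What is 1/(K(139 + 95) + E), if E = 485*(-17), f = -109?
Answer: -1/8354 ≈ -0.00011970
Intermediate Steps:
K(V) = -109
E = -8245
1/(K(139 + 95) + E) = 1/(-109 - 8245) = 1/(-8354) = -1/8354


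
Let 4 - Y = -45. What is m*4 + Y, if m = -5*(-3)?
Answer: 109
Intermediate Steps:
Y = 49 (Y = 4 - 1*(-45) = 4 + 45 = 49)
m = 15
m*4 + Y = 15*4 + 49 = 60 + 49 = 109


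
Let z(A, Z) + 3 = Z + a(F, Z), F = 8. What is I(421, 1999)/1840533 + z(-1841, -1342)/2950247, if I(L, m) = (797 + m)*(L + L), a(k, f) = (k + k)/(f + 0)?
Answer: 1552937876398295/1214516030422607 ≈ 1.2786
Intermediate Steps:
a(k, f) = 2*k/f (a(k, f) = (2*k)/f = 2*k/f)
z(A, Z) = -3 + Z + 16/Z (z(A, Z) = -3 + (Z + 2*8/Z) = -3 + (Z + 16/Z) = -3 + Z + 16/Z)
I(L, m) = 2*L*(797 + m) (I(L, m) = (797 + m)*(2*L) = 2*L*(797 + m))
I(421, 1999)/1840533 + z(-1841, -1342)/2950247 = (2*421*(797 + 1999))/1840533 + (-3 - 1342 + 16/(-1342))/2950247 = (2*421*2796)*(1/1840533) + (-3 - 1342 + 16*(-1/1342))*(1/2950247) = 2354232*(1/1840533) + (-3 - 1342 - 8/671)*(1/2950247) = 784744/613511 - 902503/671*1/2950247 = 784744/613511 - 902503/1979615737 = 1552937876398295/1214516030422607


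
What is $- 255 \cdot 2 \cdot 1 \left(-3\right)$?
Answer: $1530$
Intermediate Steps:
$- 255 \cdot 2 \cdot 1 \left(-3\right) = - 255 \cdot 2 \left(-3\right) = \left(-255\right) \left(-6\right) = 1530$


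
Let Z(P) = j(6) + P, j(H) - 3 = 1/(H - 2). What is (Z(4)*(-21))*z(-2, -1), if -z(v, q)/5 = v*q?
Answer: 3045/2 ≈ 1522.5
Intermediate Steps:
j(H) = 3 + 1/(-2 + H) (j(H) = 3 + 1/(H - 2) = 3 + 1/(-2 + H))
z(v, q) = -5*q*v (z(v, q) = -5*v*q = -5*q*v)
Z(P) = 13/4 + P (Z(P) = (-5 + 3*6)/(-2 + 6) + P = (-5 + 18)/4 + P = (¼)*13 + P = 13/4 + P)
(Z(4)*(-21))*z(-2, -1) = ((13/4 + 4)*(-21))*(-5*(-1)*(-2)) = ((29/4)*(-21))*(-10) = -609/4*(-10) = 3045/2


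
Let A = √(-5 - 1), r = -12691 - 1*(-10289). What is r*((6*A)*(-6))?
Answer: 86472*I*√6 ≈ 2.1181e+5*I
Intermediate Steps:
r = -2402 (r = -12691 + 10289 = -2402)
A = I*√6 (A = √(-6) = I*√6 ≈ 2.4495*I)
r*((6*A)*(-6)) = -2402*6*(I*√6)*(-6) = -2402*6*I*√6*(-6) = -(-86472)*I*√6 = 86472*I*√6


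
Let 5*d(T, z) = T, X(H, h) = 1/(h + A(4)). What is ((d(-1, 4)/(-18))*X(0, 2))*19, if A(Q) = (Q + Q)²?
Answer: 19/5940 ≈ 0.0031987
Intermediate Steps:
A(Q) = 4*Q² (A(Q) = (2*Q)² = 4*Q²)
X(H, h) = 1/(64 + h) (X(H, h) = 1/(h + 4*4²) = 1/(h + 4*16) = 1/(h + 64) = 1/(64 + h))
d(T, z) = T/5
((d(-1, 4)/(-18))*X(0, 2))*19 = ((((⅕)*(-1))/(-18))/(64 + 2))*19 = (-⅕*(-1/18)/66)*19 = ((1/90)*(1/66))*19 = (1/5940)*19 = 19/5940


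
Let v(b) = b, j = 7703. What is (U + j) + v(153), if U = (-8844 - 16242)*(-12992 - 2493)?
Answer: 388464566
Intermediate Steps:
U = 388456710 (U = -25086*(-15485) = 388456710)
(U + j) + v(153) = (388456710 + 7703) + 153 = 388464413 + 153 = 388464566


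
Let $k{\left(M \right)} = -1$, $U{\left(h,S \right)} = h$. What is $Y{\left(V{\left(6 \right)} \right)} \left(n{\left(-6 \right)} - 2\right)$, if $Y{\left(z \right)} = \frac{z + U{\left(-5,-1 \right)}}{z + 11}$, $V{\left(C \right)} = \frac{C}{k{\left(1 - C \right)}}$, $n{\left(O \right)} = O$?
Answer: $\frac{88}{5} \approx 17.6$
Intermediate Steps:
$V{\left(C \right)} = - C$ ($V{\left(C \right)} = \frac{C}{-1} = C \left(-1\right) = - C$)
$Y{\left(z \right)} = \frac{-5 + z}{11 + z}$ ($Y{\left(z \right)} = \frac{z - 5}{z + 11} = \frac{-5 + z}{11 + z}$)
$Y{\left(V{\left(6 \right)} \right)} \left(n{\left(-6 \right)} - 2\right) = \frac{-5 - 6}{11 - 6} \left(-6 - 2\right) = \frac{-5 - 6}{11 - 6} \left(-8\right) = \frac{1}{5} \left(-11\right) \left(-8\right) = \left(- \frac{11}{5}\right) \left(-8\right) = \frac{88}{5}$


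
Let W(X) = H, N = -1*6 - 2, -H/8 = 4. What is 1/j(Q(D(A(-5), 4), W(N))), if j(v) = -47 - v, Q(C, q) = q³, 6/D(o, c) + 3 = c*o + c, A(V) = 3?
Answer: 1/32721 ≈ 3.0561e-5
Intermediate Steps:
H = -32 (H = -8*4 = -32)
D(o, c) = 6/(-3 + c + c*o) (D(o, c) = 6/(-3 + (c*o + c)) = 6/(-3 + (c + c*o)) = 6/(-3 + c + c*o))
N = -8 (N = -6 - 2 = -8)
W(X) = -32
1/j(Q(D(A(-5), 4), W(N))) = 1/(-47 - 1*(-32)³) = 1/(-47 - 1*(-32768)) = 1/(-47 + 32768) = 1/32721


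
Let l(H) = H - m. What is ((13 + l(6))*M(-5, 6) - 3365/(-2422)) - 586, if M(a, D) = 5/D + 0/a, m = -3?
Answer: -4114571/7266 ≈ -566.28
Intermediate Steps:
M(a, D) = 5/D (M(a, D) = 5/D + 0 = 5/D)
l(H) = 3 + H (l(H) = H - 1*(-3) = H + 3 = 3 + H)
((13 + l(6))*M(-5, 6) - 3365/(-2422)) - 586 = ((13 + (3 + 6))*(5/6) - 3365/(-2422)) - 586 = ((13 + 9)*(5*(⅙)) - 3365*(-1/2422)) - 586 = (22*(⅚) + 3365/2422) - 586 = (55/3 + 3365/2422) - 586 = 143305/7266 - 586 = -4114571/7266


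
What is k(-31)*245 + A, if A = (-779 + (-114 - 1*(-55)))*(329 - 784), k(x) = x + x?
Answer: 366100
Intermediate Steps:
k(x) = 2*x
A = 381290 (A = (-779 + (-114 + 55))*(-455) = (-779 - 59)*(-455) = -838*(-455) = 381290)
k(-31)*245 + A = (2*(-31))*245 + 381290 = -62*245 + 381290 = -15190 + 381290 = 366100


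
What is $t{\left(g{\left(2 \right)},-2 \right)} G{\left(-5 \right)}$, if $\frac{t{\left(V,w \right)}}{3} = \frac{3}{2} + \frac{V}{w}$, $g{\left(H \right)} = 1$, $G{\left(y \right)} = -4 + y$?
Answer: $-27$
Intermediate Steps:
$t{\left(V,w \right)} = \frac{9}{2} + \frac{3 V}{w}$ ($t{\left(V,w \right)} = 3 \left(\frac{3}{2} + \frac{V}{w}\right) = \frac{9}{2} + \frac{3 V}{w}$)
$t{\left(g{\left(2 \right)},-2 \right)} G{\left(-5 \right)} = \left(\frac{9}{2} + 3 \cdot 1 \frac{1}{-2}\right) \left(-4 - 5\right) = \left(\frac{9}{2} + 3 \cdot 1 \left(- \frac{1}{2}\right)\right) \left(-9\right) = \left(\frac{9}{2} - \frac{3}{2}\right) \left(-9\right) = 3 \left(-9\right) = -27$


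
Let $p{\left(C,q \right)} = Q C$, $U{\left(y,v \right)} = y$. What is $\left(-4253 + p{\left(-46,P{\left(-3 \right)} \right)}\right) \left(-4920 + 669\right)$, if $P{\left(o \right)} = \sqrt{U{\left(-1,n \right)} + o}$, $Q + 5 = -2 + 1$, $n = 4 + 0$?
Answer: $16906227$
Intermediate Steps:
$n = 4$
$Q = -6$ ($Q = -5 + \left(-2 + 1\right) = -5 - 1 = -6$)
$P{\left(o \right)} = \sqrt{-1 + o}$
$p{\left(C,q \right)} = - 6 C$
$\left(-4253 + p{\left(-46,P{\left(-3 \right)} \right)}\right) \left(-4920 + 669\right) = \left(-4253 - -276\right) \left(-4920 + 669\right) = \left(-4253 + 276\right) \left(-4251\right) = \left(-3977\right) \left(-4251\right) = 16906227$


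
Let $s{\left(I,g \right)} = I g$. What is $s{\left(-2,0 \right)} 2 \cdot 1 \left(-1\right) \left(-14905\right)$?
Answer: $0$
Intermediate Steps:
$s{\left(-2,0 \right)} 2 \cdot 1 \left(-1\right) \left(-14905\right) = \left(-2\right) 0 \cdot 2 \cdot 1 \left(-1\right) \left(-14905\right) = 0 \cdot 2 \left(-1\right) \left(-14905\right) = 0 \left(-1\right) \left(-14905\right) = 0 \left(-14905\right) = 0$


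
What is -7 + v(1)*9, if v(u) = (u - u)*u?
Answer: -7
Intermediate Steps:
v(u) = 0 (v(u) = 0*u = 0)
-7 + v(1)*9 = -7 + 0*9 = -7 + 0 = -7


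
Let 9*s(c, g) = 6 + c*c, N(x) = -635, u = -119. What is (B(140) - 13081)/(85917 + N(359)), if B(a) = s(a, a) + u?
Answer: -49597/383769 ≈ -0.12924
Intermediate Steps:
s(c, g) = ⅔ + c²/9 (s(c, g) = (6 + c*c)/9 = (6 + c²)/9 = ⅔ + c²/9)
B(a) = -355/3 + a²/9 (B(a) = (⅔ + a²/9) - 119 = -355/3 + a²/9)
(B(140) - 13081)/(85917 + N(359)) = ((-355/3 + (⅑)*140²) - 13081)/(85917 - 635) = ((-355/3 + (⅑)*19600) - 13081)/85282 = ((-355/3 + 19600/9) - 13081)*(1/85282) = (18535/9 - 13081)*(1/85282) = -99194/9*1/85282 = -49597/383769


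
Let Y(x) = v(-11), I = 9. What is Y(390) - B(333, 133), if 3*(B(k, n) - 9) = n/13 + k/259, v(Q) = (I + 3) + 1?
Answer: 44/273 ≈ 0.16117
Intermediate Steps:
v(Q) = 13 (v(Q) = (9 + 3) + 1 = 12 + 1 = 13)
Y(x) = 13
B(k, n) = 9 + n/39 + k/777 (B(k, n) = 9 + (n/13 + k/259)/3 = 9 + (n/39 + k/777) = 9 + n/39 + k/777)
Y(390) - B(333, 133) = 13 - (9 + (1/39)*133 + (1/777)*333) = 13 - (9 + 133/39 + 3/7) = 13 - 1*3505/273 = 13 - 3505/273 = 44/273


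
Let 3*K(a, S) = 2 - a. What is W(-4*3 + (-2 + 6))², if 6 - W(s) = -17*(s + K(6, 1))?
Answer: 209764/9 ≈ 23307.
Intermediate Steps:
K(a, S) = ⅔ - a/3 (K(a, S) = (2 - a)/3 = ⅔ - a/3)
W(s) = -50/3 + 17*s (W(s) = 6 - (-17)*(s + (⅔ - ⅓*6)) = 6 - (-17)*(s + (⅔ - 2)) = 6 - (-17)*(s - 4/3) = 6 - (-17)*(-4/3 + s) = 6 - (68/3 - 17*s) = 6 + (-68/3 + 17*s) = -50/3 + 17*s)
W(-4*3 + (-2 + 6))² = (-50/3 + 17*(-4*3 + (-2 + 6)))² = (-50/3 + 17*(-12 + 4))² = (-50/3 + 17*(-8))² = (-50/3 - 136)² = (-458/3)² = 209764/9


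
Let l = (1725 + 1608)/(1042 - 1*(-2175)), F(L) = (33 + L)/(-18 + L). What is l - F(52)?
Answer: -9419/6434 ≈ -1.4639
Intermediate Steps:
F(L) = (33 + L)/(-18 + L)
l = 3333/3217 (l = 3333/(1042 + 2175) = 3333/3217 ≈ 1.0361)
l - F(52) = 3333/3217 - (33 + 52)/(-18 + 52) = 3333/3217 - 85/34 = 3333/3217 - 1*5/2 = 3333/3217 - 5/2 = -9419/6434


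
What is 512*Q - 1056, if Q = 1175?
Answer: 600544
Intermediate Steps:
512*Q - 1056 = 512*1175 - 1056 = 601600 - 1056 = 600544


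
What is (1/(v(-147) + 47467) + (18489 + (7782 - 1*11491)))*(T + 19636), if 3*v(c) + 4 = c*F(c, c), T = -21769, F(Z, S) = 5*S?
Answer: -7895369383479/250442 ≈ -3.1526e+7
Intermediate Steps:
v(c) = -4/3 + 5*c²/3 (v(c) = -4/3 + (c*(5*c))/3 = -4/3 + (5*c²)/3 = -4/3 + 5*c²/3)
(1/(v(-147) + 47467) + (18489 + (7782 - 1*11491)))*(T + 19636) = (1/((-4/3 + (5/3)*(-147)²) + 47467) + (18489 + (7782 - 1*11491)))*(-21769 + 19636) = (1/((-4/3 + (5/3)*21609) + 47467) + (18489 + (7782 - 11491)))*(-2133) = (1/((-4/3 + 36015) + 47467) + (18489 - 3709))*(-2133) = (1/(108041/3 + 47467) + 14780)*(-2133) = (1/(250442/3) + 14780)*(-2133) = (3/250442 + 14780)*(-2133) = (3701532763/250442)*(-2133) = -7895369383479/250442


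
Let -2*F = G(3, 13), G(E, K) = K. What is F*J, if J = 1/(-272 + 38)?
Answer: 1/36 ≈ 0.027778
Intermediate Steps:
J = -1/234 (J = 1/(-234) = -1/234 ≈ -0.0042735)
F = -13/2 (F = -½*13 = -13/2 ≈ -6.5000)
F*J = -13/2*(-1/234) = 1/36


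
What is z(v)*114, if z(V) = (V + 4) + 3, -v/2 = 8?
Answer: -1026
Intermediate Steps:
v = -16 (v = -2*8 = -16)
z(V) = 7 + V (z(V) = (4 + V) + 3 = 7 + V)
z(v)*114 = (7 - 16)*114 = -9*114 = -1026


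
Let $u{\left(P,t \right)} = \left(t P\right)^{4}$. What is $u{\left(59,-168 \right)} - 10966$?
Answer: $9652619201078570$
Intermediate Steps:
$u{\left(P,t \right)} = P^{4} t^{4}$ ($u{\left(P,t \right)} = \left(P t\right)^{4} = P^{4} t^{4}$)
$u{\left(59,-168 \right)} - 10966 = 59^{4} \left(-168\right)^{4} - 10966 = 12117361 \cdot 796594176 - 10966 = 9652619201089536 - 10966 = 9652619201078570$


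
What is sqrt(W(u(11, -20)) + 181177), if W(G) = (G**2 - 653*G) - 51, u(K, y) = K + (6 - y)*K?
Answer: sqrt(75394) ≈ 274.58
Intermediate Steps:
u(K, y) = K + K*(6 - y)
W(G) = -51 + G**2 - 653*G
sqrt(W(u(11, -20)) + 181177) = sqrt((-51 + (11*(7 - 1*(-20)))**2 - 7183*(7 - 1*(-20))) + 181177) = sqrt((-51 + (11*(7 + 20))**2 - 7183*(7 + 20)) + 181177) = sqrt((-51 + (11*27)**2 - 7183*27) + 181177) = sqrt((-51 + 297**2 - 653*297) + 181177) = sqrt((-51 + 88209 - 193941) + 181177) = sqrt(-105783 + 181177) = sqrt(75394)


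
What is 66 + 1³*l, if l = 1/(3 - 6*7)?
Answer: 2573/39 ≈ 65.974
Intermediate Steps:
l = -1/39 (l = 1/(3 - 42) = 1/(-39) = -1/39 ≈ -0.025641)
66 + 1³*l = 66 + 1³*(-1/39) = 66 + 1*(-1/39) = 66 - 1/39 = 2573/39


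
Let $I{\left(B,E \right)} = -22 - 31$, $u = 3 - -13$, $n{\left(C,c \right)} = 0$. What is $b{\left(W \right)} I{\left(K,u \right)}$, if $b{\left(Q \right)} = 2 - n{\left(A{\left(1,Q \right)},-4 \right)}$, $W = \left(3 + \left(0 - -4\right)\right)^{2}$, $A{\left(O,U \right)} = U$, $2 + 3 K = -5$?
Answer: $-106$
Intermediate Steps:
$K = - \frac{7}{3}$ ($K = - \frac{2}{3} + \frac{1}{3} \left(-5\right) = - \frac{2}{3} - \frac{5}{3} = - \frac{7}{3} \approx -2.3333$)
$u = 16$ ($u = 3 + 13 = 16$)
$I{\left(B,E \right)} = -53$ ($I{\left(B,E \right)} = -22 - 31 = -53$)
$W = 49$ ($W = \left(3 + \left(0 + 4\right)\right)^{2} = \left(3 + 4\right)^{2} = 7^{2} = 49$)
$b{\left(Q \right)} = 2$ ($b{\left(Q \right)} = 2 - 0 = 2 + 0 = 2$)
$b{\left(W \right)} I{\left(K,u \right)} = 2 \left(-53\right) = -106$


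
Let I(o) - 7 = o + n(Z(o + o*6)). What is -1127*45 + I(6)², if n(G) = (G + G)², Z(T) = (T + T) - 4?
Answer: 655975054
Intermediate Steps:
Z(T) = -4 + 2*T (Z(T) = 2*T - 4 = -4 + 2*T)
n(G) = 4*G² (n(G) = (2*G)² = 4*G²)
I(o) = 7 + o + 4*(-4 + 14*o)² (I(o) = 7 + (o + 4*(-4 + 2*(o + o*6))²) = 7 + (o + 4*(-4 + 2*(o + 6*o))²) = 7 + (o + 4*(-4 + 2*(7*o))²) = 7 + (o + 4*(-4 + 14*o)²) = 7 + o + 4*(-4 + 14*o)²)
-1127*45 + I(6)² = -1127*45 + (71 - 447*6 + 784*6²)² = -50715 + (71 - 2682 + 784*36)² = -50715 + (71 - 2682 + 28224)² = -50715 + 25613² = -50715 + 656025769 = 655975054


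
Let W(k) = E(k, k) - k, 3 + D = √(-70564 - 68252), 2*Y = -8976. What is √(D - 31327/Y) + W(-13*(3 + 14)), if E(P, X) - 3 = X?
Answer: 3 + √(20042286 + 120852864*I*√241)/2244 ≈ 16.722 + 13.576*I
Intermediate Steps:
Y = -4488 (Y = (½)*(-8976) = -4488)
E(P, X) = 3 + X
D = -3 + 24*I*√241 (D = -3 + √(-70564 - 68252) = -3 + √(-138816) = -3 + 24*I*√241 ≈ -3.0 + 372.58*I)
W(k) = 3 (W(k) = (3 + k) - k = 3)
√(D - 31327/Y) + W(-13*(3 + 14)) = √((-3 + 24*I*√241) - 31327/(-4488)) + 3 = √((-3 + 24*I*√241) - 31327*(-1/4488)) + 3 = √((-3 + 24*I*√241) + 31327/4488) + 3 = √(17863/4488 + 24*I*√241) + 3 = 3 + √(17863/4488 + 24*I*√241)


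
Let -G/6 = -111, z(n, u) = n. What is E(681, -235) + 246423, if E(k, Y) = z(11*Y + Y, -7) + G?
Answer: 244269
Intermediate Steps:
G = 666 (G = -6*(-111) = 666)
E(k, Y) = 666 + 12*Y (E(k, Y) = (11*Y + Y) + 666 = 12*Y + 666 = 666 + 12*Y)
E(681, -235) + 246423 = (666 + 12*(-235)) + 246423 = (666 - 2820) + 246423 = -2154 + 246423 = 244269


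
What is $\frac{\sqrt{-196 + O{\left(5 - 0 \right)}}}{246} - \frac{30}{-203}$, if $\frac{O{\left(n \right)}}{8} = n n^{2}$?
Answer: $\frac{30}{203} + \frac{\sqrt{201}}{123} \approx 0.26305$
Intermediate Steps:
$O{\left(n \right)} = 8 n^{3}$ ($O{\left(n \right)} = 8 n n^{2} = 8 n^{3}$)
$\frac{\sqrt{-196 + O{\left(5 - 0 \right)}}}{246} - \frac{30}{-203} = \frac{\sqrt{-196 + 8 \left(5 - 0\right)^{3}}}{246} - \frac{30}{-203} = \sqrt{-196 + 8 \left(5 + 0\right)^{3}} \cdot \frac{1}{246} - - \frac{30}{203} = \sqrt{-196 + 8 \cdot 5^{3}} \cdot \frac{1}{246} + \frac{30}{203} = \sqrt{-196 + 8 \cdot 125} \cdot \frac{1}{246} + \frac{30}{203} = \sqrt{-196 + 1000} \cdot \frac{1}{246} + \frac{30}{203} = \sqrt{804} \cdot \frac{1}{246} + \frac{30}{203} = 2 \sqrt{201} \cdot \frac{1}{246} + \frac{30}{203} = \frac{\sqrt{201}}{123} + \frac{30}{203} = \frac{30}{203} + \frac{\sqrt{201}}{123}$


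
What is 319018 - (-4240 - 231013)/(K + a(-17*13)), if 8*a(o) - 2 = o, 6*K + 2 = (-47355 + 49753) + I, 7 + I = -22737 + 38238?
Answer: 22624979326/70903 ≈ 3.1910e+5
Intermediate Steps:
I = 15494 (I = -7 + (-22737 + 38238) = -7 + 15501 = 15494)
K = 8945/3 (K = -⅓ + ((-47355 + 49753) + 15494)/6 = -⅓ + (2398 + 15494)/6 = -⅓ + (⅙)*17892 = -⅓ + 2982 = 8945/3 ≈ 2981.7)
a(o) = ¼ + o/8
319018 - (-4240 - 231013)/(K + a(-17*13)) = 319018 - (-4240 - 231013)/(8945/3 + (¼ + (-17*13)/8)) = 319018 - (-235253)/(8945/3 + (¼ + (⅛)*(-221))) = 319018 - (-235253)/(8945/3 + (¼ - 221/8)) = 319018 - (-235253)/(8945/3 - 219/8) = 319018 - (-235253)/70903/24 = 319018 - (-235253)*24/70903 = 319018 - 1*(-5646072/70903) = 319018 + 5646072/70903 = 22624979326/70903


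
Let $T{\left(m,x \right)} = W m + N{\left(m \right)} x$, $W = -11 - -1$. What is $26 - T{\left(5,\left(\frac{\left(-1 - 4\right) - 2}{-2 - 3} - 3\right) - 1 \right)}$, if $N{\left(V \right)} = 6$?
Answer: $\frac{458}{5} \approx 91.6$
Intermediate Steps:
$W = -10$ ($W = -11 + 1 = -10$)
$T{\left(m,x \right)} = - 10 m + 6 x$
$26 - T{\left(5,\left(\frac{\left(-1 - 4\right) - 2}{-2 - 3} - 3\right) - 1 \right)} = 26 - \left(\left(-10\right) 5 + 6 \left(\left(\frac{\left(-1 - 4\right) - 2}{-2 - 3} - 3\right) - 1\right)\right) = 26 - \left(-50 + 6 \left(\left(\frac{\left(-1 - 4\right) - 2}{-5} - 3\right) - 1\right)\right) = 26 - \left(-50 + 6 \left(\left(\left(-5 - 2\right) \left(- \frac{1}{5}\right) - 3\right) - 1\right)\right) = 26 - \left(-50 + 6 \left(\left(\left(-7\right) \left(- \frac{1}{5}\right) - 3\right) - 1\right)\right) = 26 - \left(-50 + 6 \left(\left(\frac{7}{5} - 3\right) - 1\right)\right) = 26 - \left(-50 + 6 \left(- \frac{8}{5} - 1\right)\right) = 26 - \left(-50 + 6 \left(- \frac{13}{5}\right)\right) = 26 - \left(-50 - \frac{78}{5}\right) = 26 - - \frac{328}{5} = 26 + \frac{328}{5} = \frac{458}{5}$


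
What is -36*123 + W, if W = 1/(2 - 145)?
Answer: -633205/143 ≈ -4428.0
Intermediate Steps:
W = -1/143 (W = 1/(-143) = -1/143 ≈ -0.0069930)
-36*123 + W = -36*123 - 1/143 = -4428 - 1/143 = -633205/143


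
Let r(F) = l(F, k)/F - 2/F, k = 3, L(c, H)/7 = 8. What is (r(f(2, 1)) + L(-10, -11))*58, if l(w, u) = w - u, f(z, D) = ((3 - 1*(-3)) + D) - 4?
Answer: 9628/3 ≈ 3209.3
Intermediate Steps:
L(c, H) = 56 (L(c, H) = 7*8 = 56)
f(z, D) = 2 + D (f(z, D) = ((3 + 3) + D) - 4 = (6 + D) - 4 = 2 + D)
r(F) = -2/F + (-3 + F)/F (r(F) = (F - 1*3)/F - 2/F = (F - 3)/F - 2/F = (-3 + F)/F - 2/F = -2/F + (-3 + F)/F)
(r(f(2, 1)) + L(-10, -11))*58 = ((-5 + (2 + 1))/(2 + 1) + 56)*58 = ((-5 + 3)/3 + 56)*58 = ((⅓)*(-2) + 56)*58 = (-⅔ + 56)*58 = (166/3)*58 = 9628/3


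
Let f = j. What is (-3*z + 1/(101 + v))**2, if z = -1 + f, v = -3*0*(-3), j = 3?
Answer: 366025/10201 ≈ 35.881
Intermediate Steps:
f = 3
v = 0 (v = 0*(-3) = 0)
z = 2 (z = -1 + 3 = 2)
(-3*z + 1/(101 + v))**2 = (-3*2 + 1/(101 + 0))**2 = (-6 + 1/101)**2 = (-605/101)**2 = 366025/10201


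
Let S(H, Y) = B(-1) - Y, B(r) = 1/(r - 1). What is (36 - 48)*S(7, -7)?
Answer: -78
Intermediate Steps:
B(r) = 1/(-1 + r)
S(H, Y) = -½ - Y (S(H, Y) = 1/(-1 - 1) - Y = 1/(-2) - Y = -½ - Y)
(36 - 48)*S(7, -7) = (36 - 48)*(-½ - 1*(-7)) = -12*(-½ + 7) = -12*13/2 = -78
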